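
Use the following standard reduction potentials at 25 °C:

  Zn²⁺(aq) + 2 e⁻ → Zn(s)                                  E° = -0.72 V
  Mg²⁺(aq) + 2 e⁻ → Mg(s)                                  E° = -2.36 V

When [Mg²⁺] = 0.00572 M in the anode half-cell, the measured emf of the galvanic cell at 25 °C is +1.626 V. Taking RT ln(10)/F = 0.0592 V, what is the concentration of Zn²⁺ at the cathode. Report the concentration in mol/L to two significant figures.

Zn²⁺/Zn is the cathode, Mg²⁺/Mg the anode: E°cell = +1.64 V, n = 2.
Overall reaction: Zn²⁺(aq) + Mg(s) → Zn(s) + Mg²⁺(aq); Q = [Mg²⁺]^1/[Zn²⁺]^1.
From E = E° − (0.0592/n) log Q: log Q = (E° − E)·n/0.0592 = (+1.64 − (+1.626))·2/0.0592 = 0.4730.
So 1·log[Zn²⁺] = 1·log(0.00572) − log Q = -2.2426 − (0.4730) = -2.7156; [Zn²⁺] = 10^(-2.7156) ≈ 0.0019 M.

0.0019 M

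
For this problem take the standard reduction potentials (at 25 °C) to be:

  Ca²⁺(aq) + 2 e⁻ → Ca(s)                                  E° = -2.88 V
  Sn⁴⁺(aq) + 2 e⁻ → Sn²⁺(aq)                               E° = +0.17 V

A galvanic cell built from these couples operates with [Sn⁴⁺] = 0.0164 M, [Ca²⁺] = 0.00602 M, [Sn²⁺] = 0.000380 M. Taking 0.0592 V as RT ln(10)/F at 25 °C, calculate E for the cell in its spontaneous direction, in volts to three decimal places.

+3.164 V

Sn⁴⁺/Sn²⁺ is the cathode (higher E°), Ca²⁺/Ca the anode: E°cell = +0.17 − (-2.88) = +3.05 V, n = 2.
Overall: Sn⁴⁺(aq) + Ca(s) → Sn²⁺(aq) + Ca²⁺(aq)
Q = [Sn²⁺]·[Ca²⁺] / ([Sn⁴⁺]); log Q = -3.855.
E = E° − (0.0592/n) log Q = +3.05 − (0.0592/2)(-3.855) = +3.164 V.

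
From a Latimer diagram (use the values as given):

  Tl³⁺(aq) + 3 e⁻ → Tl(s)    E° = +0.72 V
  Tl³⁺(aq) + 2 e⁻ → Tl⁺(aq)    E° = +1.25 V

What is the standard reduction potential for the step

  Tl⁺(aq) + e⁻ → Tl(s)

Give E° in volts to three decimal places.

Sequential free energies add, so n₃E°₃ = n₁E°₁ + n₂E°₂.
With n₃ = 3, and the known step contributing 2×(+1.25) V, the unknown satisfies 1·E° = 3×(+0.72) − 2×(+1.25) = -0.340.
E° = -0.340 / 1 = -0.340 V.

-0.340 V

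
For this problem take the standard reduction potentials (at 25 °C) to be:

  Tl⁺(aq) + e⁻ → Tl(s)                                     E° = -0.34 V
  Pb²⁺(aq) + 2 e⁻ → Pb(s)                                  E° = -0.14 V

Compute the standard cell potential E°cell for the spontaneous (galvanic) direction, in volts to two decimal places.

+0.20 V

The Pb²⁺/Pb couple has the higher reduction potential, so it is the cathode; Tl⁺/Tl is oxidised at the anode.
E°cell = E°(cathode) − E°(anode) = (-0.14) − (-0.34) = +0.20 V.
Since E°cell > 0, the reaction is spontaneous under standard conditions.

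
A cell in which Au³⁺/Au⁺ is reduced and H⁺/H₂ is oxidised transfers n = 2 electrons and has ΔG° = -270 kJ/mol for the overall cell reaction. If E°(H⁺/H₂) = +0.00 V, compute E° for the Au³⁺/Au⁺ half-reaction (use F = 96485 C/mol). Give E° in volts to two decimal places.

E°cell = −ΔG°/(nF) = −(-270×10³)/((2)(96485)) = +1.399 V.
Since Au³⁺/Au⁺ is the cathode and H⁺/H₂ the anode, E°cell = E°(Au³⁺/Au⁺) − E°(H⁺/H₂).
So E°(Au³⁺/Au⁺) = E°cell + E°(H⁺/H₂) = +1.399 + (+0.00) = +1.40 V.

+1.40 V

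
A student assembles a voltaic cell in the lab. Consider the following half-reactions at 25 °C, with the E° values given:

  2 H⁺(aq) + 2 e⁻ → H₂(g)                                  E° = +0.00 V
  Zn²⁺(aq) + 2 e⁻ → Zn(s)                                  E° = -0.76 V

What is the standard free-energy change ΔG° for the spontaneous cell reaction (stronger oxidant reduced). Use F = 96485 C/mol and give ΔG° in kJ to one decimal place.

H⁺/H₂ (E° = +0.00 V) is the cathode; Zn²⁺/Zn (E° = -0.76 V) is the anode, so E°cell = +0.76 V.
Balancing electrons gives n = 2 (lcm of 2 and 2).
ΔG° = −nFE° = −(2)(96485)(+0.76) = -146,657 J = -146.7 kJ.

-146.7 kJ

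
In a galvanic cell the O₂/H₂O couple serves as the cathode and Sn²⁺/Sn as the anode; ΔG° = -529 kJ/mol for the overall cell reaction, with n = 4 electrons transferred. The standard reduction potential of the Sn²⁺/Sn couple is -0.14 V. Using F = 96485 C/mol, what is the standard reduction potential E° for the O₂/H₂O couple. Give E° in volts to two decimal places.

E°cell = −ΔG°/(nF) = −(-529×10³)/((4)(96485)) = +1.371 V.
Since O₂/H₂O is the cathode and Sn²⁺/Sn the anode, E°cell = E°(O₂/H₂O) − E°(Sn²⁺/Sn).
So E°(O₂/H₂O) = E°cell + E°(Sn²⁺/Sn) = +1.371 + (-0.14) = +1.23 V.

+1.23 V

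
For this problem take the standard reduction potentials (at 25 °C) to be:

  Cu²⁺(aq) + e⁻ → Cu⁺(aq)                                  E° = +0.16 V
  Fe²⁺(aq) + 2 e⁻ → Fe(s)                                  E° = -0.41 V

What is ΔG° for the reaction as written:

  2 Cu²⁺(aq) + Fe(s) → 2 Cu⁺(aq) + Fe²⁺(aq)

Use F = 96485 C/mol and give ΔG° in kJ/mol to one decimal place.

As written, Cu²⁺/Cu⁺ is reduced (cathode) and Fe²⁺/Fe is oxidised (anode), so E°cell = (+0.16) − (-0.41) = +0.57 V.
Balancing electrons gives n = 2.
ΔG° = −nFE° = −(2)(96485)(+0.57) = -109,993 J = -110.0 kJ/mol.

-110.0 kJ/mol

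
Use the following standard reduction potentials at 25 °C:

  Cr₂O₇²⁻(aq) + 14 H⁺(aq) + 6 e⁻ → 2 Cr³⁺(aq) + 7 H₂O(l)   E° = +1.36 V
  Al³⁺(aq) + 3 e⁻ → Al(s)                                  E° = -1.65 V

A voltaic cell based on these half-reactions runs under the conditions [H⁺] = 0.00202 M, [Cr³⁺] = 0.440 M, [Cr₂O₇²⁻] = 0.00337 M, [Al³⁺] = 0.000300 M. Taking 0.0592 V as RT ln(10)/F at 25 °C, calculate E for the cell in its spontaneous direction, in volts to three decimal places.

Cr₂O₇²⁻/Cr³⁺ is the cathode (higher E°), Al³⁺/Al the anode: E°cell = +1.36 − (-1.65) = +3.01 V, n = 6.
Overall: Cr₂O₇²⁻(aq) + 14 H⁺(aq) + 2 Al(s) → 2 Cr³⁺(aq) + 7 H₂O(l) + 2 Al³⁺(aq)
Q = [Cr³⁺]^2·[Al³⁺]^2 / ([Cr₂O₇²⁻]·[H⁺]^14); log Q = 32.439.
E = E° − (0.0592/n) log Q = +3.01 − (0.0592/6)(32.439) = +2.690 V.

+2.690 V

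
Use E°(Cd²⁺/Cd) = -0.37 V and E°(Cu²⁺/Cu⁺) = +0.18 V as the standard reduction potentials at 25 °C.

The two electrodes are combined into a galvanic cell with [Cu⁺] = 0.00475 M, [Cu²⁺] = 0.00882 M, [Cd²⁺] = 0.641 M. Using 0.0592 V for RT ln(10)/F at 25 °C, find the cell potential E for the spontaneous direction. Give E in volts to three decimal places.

Cu²⁺/Cu⁺ is the cathode (higher E°), Cd²⁺/Cd the anode: E°cell = +0.18 − (-0.37) = +0.55 V, n = 2.
Overall: 2 Cu²⁺(aq) + Cd(s) → 2 Cu⁺(aq) + Cd²⁺(aq)
Q = [Cu⁺]^2·[Cd²⁺] / ([Cu²⁺]^2); log Q = -0.731.
E = E° − (0.0592/n) log Q = +0.55 − (0.0592/2)(-0.731) = +0.572 V.

+0.572 V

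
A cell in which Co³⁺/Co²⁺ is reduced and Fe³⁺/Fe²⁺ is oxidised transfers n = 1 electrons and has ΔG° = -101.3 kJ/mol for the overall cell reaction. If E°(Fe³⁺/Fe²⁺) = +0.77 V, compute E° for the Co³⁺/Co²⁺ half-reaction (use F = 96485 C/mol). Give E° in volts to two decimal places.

+1.82 V

E°cell = −ΔG°/(nF) = −(-101.3×10³)/((1)(96485)) = +1.050 V.
Since Co³⁺/Co²⁺ is the cathode and Fe³⁺/Fe²⁺ the anode, E°cell = E°(Co³⁺/Co²⁺) − E°(Fe³⁺/Fe²⁺).
So E°(Co³⁺/Co²⁺) = E°cell + E°(Fe³⁺/Fe²⁺) = +1.050 + (+0.77) = +1.82 V.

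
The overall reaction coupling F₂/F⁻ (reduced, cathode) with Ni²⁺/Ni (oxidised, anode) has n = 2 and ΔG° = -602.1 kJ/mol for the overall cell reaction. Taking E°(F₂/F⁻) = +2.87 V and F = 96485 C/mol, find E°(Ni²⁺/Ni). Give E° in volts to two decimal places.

-0.25 V

E°cell = −ΔG°/(nF) = −(-602.1×10³)/((2)(96485)) = +3.120 V.
Since F₂/F⁻ is the cathode and Ni²⁺/Ni the anode, E°cell = E°(F₂/F⁻) − E°(Ni²⁺/Ni).
So E°(Ni²⁺/Ni) = E°(F₂/F⁻) − E°cell = (+2.87) − (+3.120) = -0.25 V.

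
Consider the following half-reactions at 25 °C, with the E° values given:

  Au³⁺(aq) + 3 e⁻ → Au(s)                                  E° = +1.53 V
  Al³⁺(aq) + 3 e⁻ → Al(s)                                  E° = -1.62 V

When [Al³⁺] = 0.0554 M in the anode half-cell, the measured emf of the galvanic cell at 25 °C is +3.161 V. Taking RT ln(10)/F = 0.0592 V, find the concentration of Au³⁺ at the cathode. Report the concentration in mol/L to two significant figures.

Au³⁺/Au is the cathode, Al³⁺/Al the anode: E°cell = +3.15 V, n = 3.
Overall reaction: Au³⁺(aq) + Al(s) → Au(s) + Al³⁺(aq); Q = [Al³⁺]^1/[Au³⁺]^1.
From E = E° − (0.0592/n) log Q: log Q = (E° − E)·n/0.0592 = (+3.15 − (+3.161))·3/0.0592 = -0.5574.
So 1·log[Au³⁺] = 1·log(0.0554) − log Q = -1.2565 − (-0.5574) = -0.6991; [Au³⁺] = 10^(-0.6991) ≈ 0.20 M.

0.20 M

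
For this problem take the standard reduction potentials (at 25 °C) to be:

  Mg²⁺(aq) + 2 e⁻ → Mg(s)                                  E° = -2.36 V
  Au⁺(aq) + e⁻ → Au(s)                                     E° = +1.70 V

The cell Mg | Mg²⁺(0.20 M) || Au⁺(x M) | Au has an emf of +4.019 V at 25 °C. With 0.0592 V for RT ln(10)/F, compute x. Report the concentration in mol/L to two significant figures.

0.091 M

Au⁺/Au is the cathode, Mg²⁺/Mg the anode: E°cell = +4.06 V, n = 2.
Overall reaction: 2 Au⁺(aq) + Mg(s) → 2 Au(s) + Mg²⁺(aq); Q = [Mg²⁺]^1/[Au⁺]^2.
From E = E° − (0.0592/n) log Q: log Q = (E° − E)·n/0.0592 = (+4.06 − (+4.019))·2/0.0592 = 1.3851.
So 2·log[Au⁺] = 1·log(0.2) − log Q = -0.6990 − (1.3851) = -2.0841; log[Au⁺] = -2.0841 / 2 = -1.0420; [Au⁺] = 10^(-1.0420) ≈ 0.091 M.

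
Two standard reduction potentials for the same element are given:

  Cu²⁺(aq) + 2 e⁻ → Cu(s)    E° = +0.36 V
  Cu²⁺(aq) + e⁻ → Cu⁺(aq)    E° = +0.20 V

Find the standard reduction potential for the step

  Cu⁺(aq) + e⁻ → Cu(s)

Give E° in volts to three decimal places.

Sequential free energies add, so n₃E°₃ = n₁E°₁ + n₂E°₂.
With n₃ = 2, and the known step contributing 1×(+0.20) V, the unknown satisfies 1·E° = 2×(+0.36) − 1×(+0.20) = +0.520.
E° = +0.520 / 1 = +0.520 V.

+0.520 V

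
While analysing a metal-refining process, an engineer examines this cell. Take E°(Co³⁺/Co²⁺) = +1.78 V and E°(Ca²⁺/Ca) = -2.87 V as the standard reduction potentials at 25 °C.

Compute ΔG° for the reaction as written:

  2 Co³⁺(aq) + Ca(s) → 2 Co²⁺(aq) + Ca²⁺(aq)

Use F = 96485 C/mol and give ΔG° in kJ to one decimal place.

-897.3 kJ

As written, Co³⁺/Co²⁺ is reduced (cathode) and Ca²⁺/Ca is oxidised (anode), so E°cell = (+1.78) − (-2.87) = +4.65 V.
Balancing electrons gives n = 2.
ΔG° = −nFE° = −(2)(96485)(+4.65) = -897,311 J = -897.3 kJ.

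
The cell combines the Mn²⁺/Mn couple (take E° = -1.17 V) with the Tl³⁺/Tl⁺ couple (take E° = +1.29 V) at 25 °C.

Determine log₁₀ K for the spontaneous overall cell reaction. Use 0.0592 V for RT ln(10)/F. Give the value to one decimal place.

Cathode: Tl³⁺/Tl⁺; anode: Mn²⁺/Mn. E°cell = +2.46 V, n = 2.
log K = nE°cell / 0.0592 = (2)(+2.46) / 0.0592 = 83.1.

83.1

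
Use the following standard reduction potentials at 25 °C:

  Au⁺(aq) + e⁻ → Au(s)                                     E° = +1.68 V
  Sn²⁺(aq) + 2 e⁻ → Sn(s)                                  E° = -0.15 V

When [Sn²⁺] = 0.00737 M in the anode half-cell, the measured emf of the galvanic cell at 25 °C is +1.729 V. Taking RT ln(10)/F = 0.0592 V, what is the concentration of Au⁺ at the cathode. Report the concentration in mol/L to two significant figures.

0.0017 M

Au⁺/Au is the cathode, Sn²⁺/Sn the anode: E°cell = +1.83 V, n = 2.
Overall reaction: 2 Au⁺(aq) + Sn(s) → 2 Au(s) + Sn²⁺(aq); Q = [Sn²⁺]^1/[Au⁺]^2.
From E = E° − (0.0592/n) log Q: log Q = (E° − E)·n/0.0592 = (+1.83 − (+1.729))·2/0.0592 = 3.4122.
So 2·log[Au⁺] = 1·log(0.00737) − log Q = -2.1325 − (3.4122) = -5.5447; log[Au⁺] = -5.5447 / 2 = -2.7723; [Au⁺] = 10^(-2.7723) ≈ 0.0017 M.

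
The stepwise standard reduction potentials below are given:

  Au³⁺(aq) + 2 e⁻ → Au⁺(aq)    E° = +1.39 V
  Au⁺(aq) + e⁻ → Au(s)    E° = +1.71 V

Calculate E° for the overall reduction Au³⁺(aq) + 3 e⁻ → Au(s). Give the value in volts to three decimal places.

Standard free energies of sequential steps add: ΔG°₃ = ΔG°₁ + ΔG°₂, so n₃E°₃ = n₁E°₁ + n₂E°₂.
E°₃ = (2×+1.39 + 1×+1.71) / 3 = (+4.490) / 3 = +1.497 V.

+1.497 V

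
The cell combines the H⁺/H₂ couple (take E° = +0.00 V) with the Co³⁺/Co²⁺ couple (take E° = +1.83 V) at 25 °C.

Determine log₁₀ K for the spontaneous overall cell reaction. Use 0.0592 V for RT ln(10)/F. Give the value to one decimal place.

61.8

Cathode: Co³⁺/Co²⁺; anode: H⁺/H₂. E°cell = +1.83 V, n = 2.
log K = nE°cell / 0.0592 = (2)(+1.83) / 0.0592 = 61.8.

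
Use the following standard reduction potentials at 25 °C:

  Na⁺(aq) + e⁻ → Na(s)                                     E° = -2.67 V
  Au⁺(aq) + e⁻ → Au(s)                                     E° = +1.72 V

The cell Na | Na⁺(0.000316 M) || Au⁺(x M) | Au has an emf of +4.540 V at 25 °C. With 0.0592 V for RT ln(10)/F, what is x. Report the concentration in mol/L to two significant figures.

0.11 M

Au⁺/Au is the cathode, Na⁺/Na the anode: E°cell = +4.39 V, n = 1.
Overall reaction: Au⁺(aq) + Na(s) → Au(s) + Na⁺(aq); Q = [Na⁺]^1/[Au⁺]^1.
From E = E° − (0.0592/n) log Q: log Q = (E° − E)·n/0.0592 = (+4.39 − (+4.540))·1/0.0592 = -2.5338.
So 1·log[Au⁺] = 1·log(0.000316) − log Q = -3.5003 − (-2.5338) = -0.9665; [Au⁺] = 10^(-0.9665) ≈ 0.11 M.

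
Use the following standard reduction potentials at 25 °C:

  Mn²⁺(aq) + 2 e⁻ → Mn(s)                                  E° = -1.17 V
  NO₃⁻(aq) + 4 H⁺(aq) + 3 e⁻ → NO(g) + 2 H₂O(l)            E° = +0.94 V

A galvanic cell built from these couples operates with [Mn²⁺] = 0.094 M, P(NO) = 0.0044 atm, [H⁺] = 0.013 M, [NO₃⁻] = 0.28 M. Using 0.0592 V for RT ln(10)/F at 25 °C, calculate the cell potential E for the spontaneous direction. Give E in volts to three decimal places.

+2.027 V

NO₃⁻/NO is the cathode (higher E°), Mn²⁺/Mn the anode: E°cell = +0.94 − (-1.17) = +2.11 V, n = 6.
Overall: 2 NO₃⁻(aq) + 8 H⁺(aq) + 3 Mn(s) → 2 NO(g) + 4 H₂O(l) + 3 Mn²⁺(aq)
Q = P(NO)^2·[Mn²⁺]^3 / ([NO₃⁻]^2·[H⁺]^8); log Q = 8.400.
E = E° − (0.0592/n) log Q = +2.11 − (0.0592/6)(8.400) = +2.027 V.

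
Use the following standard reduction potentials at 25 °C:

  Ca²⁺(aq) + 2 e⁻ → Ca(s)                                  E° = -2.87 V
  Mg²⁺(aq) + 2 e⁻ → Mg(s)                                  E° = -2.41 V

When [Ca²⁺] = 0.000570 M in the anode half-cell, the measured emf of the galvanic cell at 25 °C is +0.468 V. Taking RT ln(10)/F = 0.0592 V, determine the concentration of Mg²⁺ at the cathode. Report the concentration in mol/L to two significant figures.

Mg²⁺/Mg is the cathode, Ca²⁺/Ca the anode: E°cell = +0.46 V, n = 2.
Overall reaction: Mg²⁺(aq) + Ca(s) → Mg(s) + Ca²⁺(aq); Q = [Ca²⁺]^1/[Mg²⁺]^1.
From E = E° − (0.0592/n) log Q: log Q = (E° − E)·n/0.0592 = (+0.46 − (+0.468))·2/0.0592 = -0.2703.
So 1·log[Mg²⁺] = 1·log(0.00057) − log Q = -3.2441 − (-0.2703) = -2.9738; [Mg²⁺] = 10^(-2.9738) ≈ 0.0011 M.

0.0011 M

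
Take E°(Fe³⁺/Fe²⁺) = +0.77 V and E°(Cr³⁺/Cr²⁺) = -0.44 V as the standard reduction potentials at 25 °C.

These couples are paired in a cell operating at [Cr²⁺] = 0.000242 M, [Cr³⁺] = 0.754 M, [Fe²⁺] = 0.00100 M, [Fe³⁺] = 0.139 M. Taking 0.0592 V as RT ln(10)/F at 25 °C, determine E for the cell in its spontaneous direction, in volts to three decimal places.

Fe³⁺/Fe²⁺ is the cathode (higher E°), Cr³⁺/Cr²⁺ the anode: E°cell = +0.77 − (-0.44) = +1.21 V, n = 1.
Overall: Fe³⁺(aq) + Cr²⁺(aq) → Fe²⁺(aq) + Cr³⁺(aq)
Q = [Fe²⁺]·[Cr³⁺] / ([Fe³⁺]·[Cr²⁺]); log Q = 1.351.
E = E° − (0.0592/n) log Q = +1.21 − (0.0592/1)(1.351) = +1.130 V.

+1.130 V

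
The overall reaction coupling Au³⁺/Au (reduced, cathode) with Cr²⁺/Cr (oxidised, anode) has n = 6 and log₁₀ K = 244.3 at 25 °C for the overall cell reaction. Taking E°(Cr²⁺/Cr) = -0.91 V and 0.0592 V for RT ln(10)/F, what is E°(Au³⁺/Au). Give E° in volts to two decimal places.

E°cell = (0.0592/n)·log K = (0.0592/6)(244.3) = +2.410 V.
Since Au³⁺/Au is the cathode and Cr²⁺/Cr the anode, E°cell = E°(Au³⁺/Au) − E°(Cr²⁺/Cr).
So E°(Au³⁺/Au) = E°cell + E°(Cr²⁺/Cr) = +2.410 + (-0.91) = +1.50 V.

+1.50 V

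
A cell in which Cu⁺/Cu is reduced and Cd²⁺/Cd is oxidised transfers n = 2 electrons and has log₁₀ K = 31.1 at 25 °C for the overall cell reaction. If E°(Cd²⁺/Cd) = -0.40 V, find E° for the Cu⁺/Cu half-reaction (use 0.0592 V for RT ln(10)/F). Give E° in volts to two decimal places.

+0.52 V

E°cell = (0.0592/n)·log K = (0.0592/2)(31.1) = +0.921 V.
Since Cu⁺/Cu is the cathode and Cd²⁺/Cd the anode, E°cell = E°(Cu⁺/Cu) − E°(Cd²⁺/Cd).
So E°(Cu⁺/Cu) = E°cell + E°(Cd²⁺/Cd) = +0.921 + (-0.40) = +0.52 V.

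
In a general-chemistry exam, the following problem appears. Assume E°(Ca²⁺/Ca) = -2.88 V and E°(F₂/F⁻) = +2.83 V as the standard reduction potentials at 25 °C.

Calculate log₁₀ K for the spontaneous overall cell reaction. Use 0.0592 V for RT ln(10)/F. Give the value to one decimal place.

Cathode: F₂/F⁻; anode: Ca²⁺/Ca. E°cell = +5.71 V, n = 2.
log K = nE°cell / 0.0592 = (2)(+5.71) / 0.0592 = 192.9.

192.9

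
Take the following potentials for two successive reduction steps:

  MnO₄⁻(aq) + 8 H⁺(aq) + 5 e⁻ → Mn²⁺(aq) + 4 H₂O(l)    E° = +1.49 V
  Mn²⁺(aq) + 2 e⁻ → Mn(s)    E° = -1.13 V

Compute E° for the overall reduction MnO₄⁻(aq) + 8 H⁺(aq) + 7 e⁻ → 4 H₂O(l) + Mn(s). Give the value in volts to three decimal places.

+0.741 V

Standard free energies of sequential steps add: ΔG°₃ = ΔG°₁ + ΔG°₂, so n₃E°₃ = n₁E°₁ + n₂E°₂.
E°₃ = (5×+1.49 + 2×-1.13) / 7 = (+5.190) / 7 = +0.741 V.
Simply averaging or adding the two E° values would be wrong; the electron-weighted sum is required.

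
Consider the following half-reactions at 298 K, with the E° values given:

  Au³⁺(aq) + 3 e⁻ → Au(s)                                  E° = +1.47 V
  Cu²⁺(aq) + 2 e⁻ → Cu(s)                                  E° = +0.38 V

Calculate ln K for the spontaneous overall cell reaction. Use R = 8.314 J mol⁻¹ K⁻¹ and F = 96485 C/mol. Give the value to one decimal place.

254.7

Cathode: Au³⁺/Au; anode: Cu²⁺/Cu. E°cell = (+1.47) − (+0.38) = +1.09 V, with n = 6.
ΔG° = −nFE° = −RT ln K, so ln K = nFE°/(RT) = (6)(96485)(+1.09) / ((8.314)(298)) = 254.690.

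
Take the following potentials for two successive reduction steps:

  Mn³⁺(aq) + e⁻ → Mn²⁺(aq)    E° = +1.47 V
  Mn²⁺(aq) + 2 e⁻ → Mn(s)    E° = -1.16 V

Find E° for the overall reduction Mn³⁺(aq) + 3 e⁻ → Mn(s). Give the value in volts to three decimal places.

Standard free energies of sequential steps add: ΔG°₃ = ΔG°₁ + ΔG°₂, so n₃E°₃ = n₁E°₁ + n₂E°₂.
E°₃ = (1×+1.47 + 2×-1.16) / 3 = (-0.850) / 3 = -0.283 V.

-0.283 V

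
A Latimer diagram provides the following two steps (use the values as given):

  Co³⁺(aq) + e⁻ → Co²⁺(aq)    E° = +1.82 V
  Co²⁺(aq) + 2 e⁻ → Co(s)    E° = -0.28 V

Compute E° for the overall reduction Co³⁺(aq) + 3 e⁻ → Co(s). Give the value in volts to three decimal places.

Standard free energies of sequential steps add: ΔG°₃ = ΔG°₁ + ΔG°₂, so n₃E°₃ = n₁E°₁ + n₂E°₂.
E°₃ = (1×+1.82 + 2×-0.28) / 3 = (+1.260) / 3 = +0.420 V.

+0.420 V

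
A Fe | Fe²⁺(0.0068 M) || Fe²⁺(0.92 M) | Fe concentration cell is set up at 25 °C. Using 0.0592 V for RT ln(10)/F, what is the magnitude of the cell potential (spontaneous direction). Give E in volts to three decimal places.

For a concentration cell E°cell = 0. The 0.92 M side is the cathode (reduction is favoured where [Fe²⁺] is higher).
With n = 2, E = −(0.0592/2) log([Fe²⁺]ₐₙ/[Fe²⁺]꜀ₐₜ) = −(0.0592/2) log(0.0068/0.92) = −(0.0592/2)(-2.131) = +0.063 V.

+0.063 V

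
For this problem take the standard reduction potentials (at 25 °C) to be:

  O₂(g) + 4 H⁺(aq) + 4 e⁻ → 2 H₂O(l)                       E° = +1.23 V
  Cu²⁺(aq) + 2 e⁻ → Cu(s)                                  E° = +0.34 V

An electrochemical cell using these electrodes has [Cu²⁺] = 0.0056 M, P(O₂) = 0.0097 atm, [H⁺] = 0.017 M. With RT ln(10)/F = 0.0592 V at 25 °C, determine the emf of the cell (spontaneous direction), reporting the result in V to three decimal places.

O₂/H₂O is the cathode (higher E°), Cu²⁺/Cu the anode: E°cell = +1.23 − (+0.34) = +0.89 V, n = 4.
Overall: O₂(g) + 4 H⁺(aq) + 2 Cu(s) → 2 H₂O(l) + 2 Cu²⁺(aq)
Q = [Cu²⁺]^2 / (P(O₂)·[H⁺]^4); log Q = 4.588.
E = E° − (0.0592/n) log Q = +0.89 − (0.0592/4)(4.588) = +0.822 V.

+0.822 V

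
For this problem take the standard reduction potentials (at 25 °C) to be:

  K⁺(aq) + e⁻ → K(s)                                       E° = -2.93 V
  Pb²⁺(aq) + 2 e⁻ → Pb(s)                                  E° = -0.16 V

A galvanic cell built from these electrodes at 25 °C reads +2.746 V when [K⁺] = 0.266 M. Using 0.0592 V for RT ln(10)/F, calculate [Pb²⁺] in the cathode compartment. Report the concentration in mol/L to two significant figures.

0.011 M

Pb²⁺/Pb is the cathode, K⁺/K the anode: E°cell = +2.77 V, n = 2.
Overall reaction: Pb²⁺(aq) + 2 K(s) → Pb(s) + 2 K⁺(aq); Q = [K⁺]^2/[Pb²⁺]^1.
From E = E° − (0.0592/n) log Q: log Q = (E° − E)·n/0.0592 = (+2.77 − (+2.746))·2/0.0592 = 0.8108.
So 1·log[Pb²⁺] = 2·log(0.266) − log Q = -1.1502 − (0.8108) = -1.9610; [Pb²⁺] = 10^(-1.9610) ≈ 0.011 M.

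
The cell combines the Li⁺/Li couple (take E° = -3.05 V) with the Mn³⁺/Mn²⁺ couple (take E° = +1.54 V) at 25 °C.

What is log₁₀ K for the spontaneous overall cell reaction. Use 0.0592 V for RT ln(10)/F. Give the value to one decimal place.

77.5

Cathode: Mn³⁺/Mn²⁺; anode: Li⁺/Li. E°cell = +4.59 V, n = 1.
log K = nE°cell / 0.0592 = (1)(+4.59) / 0.0592 = 77.5.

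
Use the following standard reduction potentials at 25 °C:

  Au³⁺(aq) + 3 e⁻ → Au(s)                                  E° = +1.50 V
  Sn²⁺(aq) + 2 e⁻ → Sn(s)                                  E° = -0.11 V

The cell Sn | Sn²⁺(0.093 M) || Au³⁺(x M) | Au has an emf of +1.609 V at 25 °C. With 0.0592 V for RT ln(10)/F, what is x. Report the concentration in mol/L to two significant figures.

0.025 M

Au³⁺/Au is the cathode, Sn²⁺/Sn the anode: E°cell = +1.61 V, n = 6.
Overall reaction: 2 Au³⁺(aq) + 3 Sn(s) → 2 Au(s) + 3 Sn²⁺(aq); Q = [Sn²⁺]^3/[Au³⁺]^2.
From E = E° − (0.0592/n) log Q: log Q = (E° − E)·n/0.0592 = (+1.61 − (+1.609))·6/0.0592 = 0.1014.
So 2·log[Au³⁺] = 3·log(0.093) − log Q = -3.0946 − (0.1014) = -3.1960; log[Au³⁺] = -3.1960 / 2 = -1.5980; [Au³⁺] = 10^(-1.5980) ≈ 0.025 M.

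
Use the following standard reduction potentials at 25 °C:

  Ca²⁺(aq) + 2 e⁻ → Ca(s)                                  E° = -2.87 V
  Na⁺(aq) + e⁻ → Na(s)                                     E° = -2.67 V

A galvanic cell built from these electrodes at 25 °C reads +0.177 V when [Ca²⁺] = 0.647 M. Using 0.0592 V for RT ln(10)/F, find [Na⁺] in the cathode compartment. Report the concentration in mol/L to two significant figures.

Na⁺/Na is the cathode, Ca²⁺/Ca the anode: E°cell = +0.20 V, n = 2.
Overall reaction: 2 Na⁺(aq) + Ca(s) → 2 Na(s) + Ca²⁺(aq); Q = [Ca²⁺]^1/[Na⁺]^2.
From E = E° − (0.0592/n) log Q: log Q = (E° − E)·n/0.0592 = (+0.20 − (+0.177))·2/0.0592 = 0.7770.
So 2·log[Na⁺] = 1·log(0.647) − log Q = -0.1891 − (0.7770) = -0.9661; log[Na⁺] = -0.9661 / 2 = -0.4830; [Na⁺] = 10^(-0.4830) ≈ 0.33 M.

0.33 M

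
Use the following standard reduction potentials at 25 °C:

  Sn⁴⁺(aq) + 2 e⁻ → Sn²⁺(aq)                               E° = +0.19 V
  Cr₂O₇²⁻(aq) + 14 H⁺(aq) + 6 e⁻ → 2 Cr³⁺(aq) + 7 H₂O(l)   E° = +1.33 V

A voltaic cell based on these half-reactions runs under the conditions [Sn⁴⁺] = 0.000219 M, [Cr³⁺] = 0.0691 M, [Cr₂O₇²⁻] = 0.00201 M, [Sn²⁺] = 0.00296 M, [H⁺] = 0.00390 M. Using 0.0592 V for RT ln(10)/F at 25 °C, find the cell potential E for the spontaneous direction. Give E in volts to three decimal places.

+0.837 V

Cr₂O₇²⁻/Cr³⁺ is the cathode (higher E°), Sn⁴⁺/Sn²⁺ the anode: E°cell = +1.33 − (+0.19) = +1.14 V, n = 6.
Overall: Cr₂O₇²⁻(aq) + 14 H⁺(aq) + 3 Sn²⁺(aq) → 2 Cr³⁺(aq) + 7 H₂O(l) + 3 Sn⁴⁺(aq)
Q = [Cr³⁺]^2·[Sn⁴⁺]^3 / ([Cr₂O₇²⁻]·[H⁺]^14·[Sn²⁺]^3); log Q = 30.708.
E = E° − (0.0592/n) log Q = +1.14 − (0.0592/6)(30.708) = +0.837 V.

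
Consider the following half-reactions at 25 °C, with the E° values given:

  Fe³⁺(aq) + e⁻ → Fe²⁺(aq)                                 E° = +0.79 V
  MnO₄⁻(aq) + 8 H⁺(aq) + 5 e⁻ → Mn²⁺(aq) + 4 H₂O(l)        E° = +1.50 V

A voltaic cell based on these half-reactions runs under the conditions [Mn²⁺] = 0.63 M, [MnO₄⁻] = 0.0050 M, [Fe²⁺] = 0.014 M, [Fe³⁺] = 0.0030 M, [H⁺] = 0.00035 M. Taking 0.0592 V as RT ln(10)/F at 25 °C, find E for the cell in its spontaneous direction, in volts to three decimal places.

+0.397 V

MnO₄⁻/Mn²⁺ is the cathode (higher E°), Fe³⁺/Fe²⁺ the anode: E°cell = +1.50 − (+0.79) = +0.71 V, n = 5.
Overall: MnO₄⁻(aq) + 8 H⁺(aq) + 5 Fe²⁺(aq) → Mn²⁺(aq) + 4 H₂O(l) + 5 Fe³⁺(aq)
Q = [Mn²⁺]·[Fe³⁺]^5 / ([MnO₄⁻]·[H⁺]^8·[Fe²⁺]^5); log Q = 26.403.
E = E° − (0.0592/n) log Q = +0.71 − (0.0592/5)(26.403) = +0.397 V.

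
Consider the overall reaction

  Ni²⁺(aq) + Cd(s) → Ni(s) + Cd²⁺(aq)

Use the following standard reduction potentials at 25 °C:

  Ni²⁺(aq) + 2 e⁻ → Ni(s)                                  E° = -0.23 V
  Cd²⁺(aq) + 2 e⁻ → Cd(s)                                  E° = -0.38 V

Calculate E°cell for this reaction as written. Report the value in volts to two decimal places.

The Ni²⁺/Ni couple has the higher reduction potential, so it is the cathode; Cd²⁺/Cd is oxidised at the anode.
E°cell = E°(cathode) − E°(anode) = (-0.23) − (-0.38) = +0.15 V.

+0.15 V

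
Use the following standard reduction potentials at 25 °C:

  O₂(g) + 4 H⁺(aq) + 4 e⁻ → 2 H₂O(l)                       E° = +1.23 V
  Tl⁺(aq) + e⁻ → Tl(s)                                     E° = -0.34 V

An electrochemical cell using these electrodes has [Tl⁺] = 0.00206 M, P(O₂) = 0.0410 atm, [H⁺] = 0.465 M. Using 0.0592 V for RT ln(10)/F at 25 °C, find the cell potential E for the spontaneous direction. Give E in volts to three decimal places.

+1.689 V

O₂/H₂O is the cathode (higher E°), Tl⁺/Tl the anode: E°cell = +1.23 − (-0.34) = +1.57 V, n = 4.
Overall: O₂(g) + 4 H⁺(aq) + 4 Tl(s) → 2 H₂O(l) + 4 Tl⁺(aq)
Q = [Tl⁺]^4 / (P(O₂)·[H⁺]^4); log Q = -8.027.
E = E° − (0.0592/n) log Q = +1.57 − (0.0592/4)(-8.027) = +1.689 V.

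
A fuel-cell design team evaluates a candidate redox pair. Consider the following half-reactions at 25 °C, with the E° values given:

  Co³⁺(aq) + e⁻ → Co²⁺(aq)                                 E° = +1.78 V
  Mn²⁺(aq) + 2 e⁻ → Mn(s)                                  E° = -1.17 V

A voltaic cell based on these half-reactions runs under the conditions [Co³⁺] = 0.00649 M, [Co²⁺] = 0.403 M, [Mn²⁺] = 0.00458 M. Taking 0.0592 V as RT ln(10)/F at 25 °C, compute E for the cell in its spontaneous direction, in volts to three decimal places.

+2.913 V

Co³⁺/Co²⁺ is the cathode (higher E°), Mn²⁺/Mn the anode: E°cell = +1.78 − (-1.17) = +2.95 V, n = 2.
Overall: 2 Co³⁺(aq) + Mn(s) → 2 Co²⁺(aq) + Mn²⁺(aq)
Q = [Co²⁺]^2·[Mn²⁺] / ([Co³⁺]^2); log Q = 1.247.
E = E° − (0.0592/n) log Q = +2.95 − (0.0592/2)(1.247) = +2.913 V.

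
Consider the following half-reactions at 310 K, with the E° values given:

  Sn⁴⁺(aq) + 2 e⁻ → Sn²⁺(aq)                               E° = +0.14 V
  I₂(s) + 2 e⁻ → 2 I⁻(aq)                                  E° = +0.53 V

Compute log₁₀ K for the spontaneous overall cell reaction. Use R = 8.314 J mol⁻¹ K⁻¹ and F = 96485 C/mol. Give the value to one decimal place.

12.7

Cathode: I₂/I⁻; anode: Sn⁴⁺/Sn²⁺. E°cell = (+0.53) − (+0.14) = +0.39 V, with n = 2.
ΔG° = −nFE° = −RT ln K, so ln K = nFE°/(RT) = (2)(96485)(+0.39) / ((8.314)(310)) = 29.200.
log₁₀ K = 29.200 / ln 10 = 12.7.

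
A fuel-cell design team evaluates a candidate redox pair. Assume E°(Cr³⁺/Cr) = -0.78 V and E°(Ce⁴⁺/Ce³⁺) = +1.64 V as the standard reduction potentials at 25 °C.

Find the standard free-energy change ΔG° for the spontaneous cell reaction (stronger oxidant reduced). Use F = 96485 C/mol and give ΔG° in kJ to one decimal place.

-700.5 kJ

Ce⁴⁺/Ce³⁺ (E° = +1.64 V) is the cathode; Cr³⁺/Cr (E° = -0.78 V) is the anode, so E°cell = +2.42 V.
Balancing electrons gives n = 3 (lcm of 1 and 3).
ΔG° = −nFE° = −(3)(96485)(+2.42) = -700,481 J = -700.5 kJ.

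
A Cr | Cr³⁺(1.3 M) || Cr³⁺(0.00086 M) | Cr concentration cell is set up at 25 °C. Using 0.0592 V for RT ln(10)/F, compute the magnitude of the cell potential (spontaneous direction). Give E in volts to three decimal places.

For a concentration cell E°cell = 0. The 1.3 M side is the cathode (reduction is favoured where [Cr³⁺] is higher).
With n = 3, E = −(0.0592/3) log([Cr³⁺]ₐₙ/[Cr³⁺]꜀ₐₜ) = −(0.0592/3) log(0.00086/1.3) = −(0.0592/3)(-3.179) = +0.063 V.

+0.063 V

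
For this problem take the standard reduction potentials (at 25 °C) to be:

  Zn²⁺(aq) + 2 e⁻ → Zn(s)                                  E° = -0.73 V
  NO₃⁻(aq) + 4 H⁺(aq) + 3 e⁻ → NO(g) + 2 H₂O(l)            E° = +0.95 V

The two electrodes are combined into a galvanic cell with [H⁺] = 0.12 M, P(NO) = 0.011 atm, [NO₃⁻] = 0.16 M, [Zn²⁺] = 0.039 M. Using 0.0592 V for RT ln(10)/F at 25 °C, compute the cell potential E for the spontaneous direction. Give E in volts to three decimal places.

+1.672 V

NO₃⁻/NO is the cathode (higher E°), Zn²⁺/Zn the anode: E°cell = +0.95 − (-0.73) = +1.68 V, n = 6.
Overall: 2 NO₃⁻(aq) + 8 H⁺(aq) + 3 Zn(s) → 2 NO(g) + 4 H₂O(l) + 3 Zn²⁺(aq)
Q = P(NO)^2·[Zn²⁺]^3 / ([NO₃⁻]^2·[H⁺]^8); log Q = 0.814.
E = E° − (0.0592/n) log Q = +1.68 − (0.0592/6)(0.814) = +1.672 V.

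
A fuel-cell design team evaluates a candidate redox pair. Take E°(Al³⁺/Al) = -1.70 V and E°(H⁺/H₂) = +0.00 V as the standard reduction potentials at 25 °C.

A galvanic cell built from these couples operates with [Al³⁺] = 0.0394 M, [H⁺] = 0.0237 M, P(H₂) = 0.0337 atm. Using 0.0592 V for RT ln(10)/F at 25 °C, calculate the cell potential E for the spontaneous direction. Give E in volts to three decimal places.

H⁺/H₂ is the cathode (higher E°), Al³⁺/Al the anode: E°cell = +0.00 − (-1.70) = +1.70 V, n = 6.
Overall: 6 H⁺(aq) + 2 Al(s) → 3 H₂(g) + 2 Al³⁺(aq)
Q = P(H₂)^3·[Al³⁺]^2 / ([H⁺]^6); log Q = 2.525.
E = E° − (0.0592/n) log Q = +1.70 − (0.0592/6)(2.525) = +1.675 V.

+1.675 V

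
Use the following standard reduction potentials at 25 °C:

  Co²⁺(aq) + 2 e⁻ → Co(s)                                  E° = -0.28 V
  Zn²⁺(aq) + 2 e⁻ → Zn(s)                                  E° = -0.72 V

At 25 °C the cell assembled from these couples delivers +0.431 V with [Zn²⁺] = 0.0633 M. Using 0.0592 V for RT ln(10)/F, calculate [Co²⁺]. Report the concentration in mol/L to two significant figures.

0.031 M

Co²⁺/Co is the cathode, Zn²⁺/Zn the anode: E°cell = +0.44 V, n = 2.
Overall reaction: Co²⁺(aq) + Zn(s) → Co(s) + Zn²⁺(aq); Q = [Zn²⁺]^1/[Co²⁺]^1.
From E = E° − (0.0592/n) log Q: log Q = (E° − E)·n/0.0592 = (+0.44 − (+0.431))·2/0.0592 = 0.3041.
So 1·log[Co²⁺] = 1·log(0.0633) − log Q = -1.1986 − (0.3041) = -1.5027; [Co²⁺] = 10^(-1.5027) ≈ 0.031 M.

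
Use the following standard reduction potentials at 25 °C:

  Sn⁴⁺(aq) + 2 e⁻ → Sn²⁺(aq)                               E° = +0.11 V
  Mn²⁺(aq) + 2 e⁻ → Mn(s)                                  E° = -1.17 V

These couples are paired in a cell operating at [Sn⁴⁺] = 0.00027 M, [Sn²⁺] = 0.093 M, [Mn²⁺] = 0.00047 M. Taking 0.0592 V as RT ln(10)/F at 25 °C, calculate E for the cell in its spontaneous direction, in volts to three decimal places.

+1.303 V

Sn⁴⁺/Sn²⁺ is the cathode (higher E°), Mn²⁺/Mn the anode: E°cell = +0.11 − (-1.17) = +1.28 V, n = 2.
Overall: Sn⁴⁺(aq) + Mn(s) → Sn²⁺(aq) + Mn²⁺(aq)
Q = [Sn²⁺]·[Mn²⁺] / ([Sn⁴⁺]); log Q = -0.791.
E = E° − (0.0592/n) log Q = +1.28 − (0.0592/2)(-0.791) = +1.303 V.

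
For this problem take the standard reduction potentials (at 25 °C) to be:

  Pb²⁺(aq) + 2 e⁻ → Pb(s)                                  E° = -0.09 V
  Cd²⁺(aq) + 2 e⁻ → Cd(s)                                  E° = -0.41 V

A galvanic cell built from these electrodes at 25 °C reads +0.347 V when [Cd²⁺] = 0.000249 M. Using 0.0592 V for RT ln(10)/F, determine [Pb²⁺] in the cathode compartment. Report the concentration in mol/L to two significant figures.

0.0020 M

Pb²⁺/Pb is the cathode, Cd²⁺/Cd the anode: E°cell = +0.32 V, n = 2.
Overall reaction: Pb²⁺(aq) + Cd(s) → Pb(s) + Cd²⁺(aq); Q = [Cd²⁺]^1/[Pb²⁺]^1.
From E = E° − (0.0592/n) log Q: log Q = (E° − E)·n/0.0592 = (+0.32 − (+0.347))·2/0.0592 = -0.9122.
So 1·log[Pb²⁺] = 1·log(0.000249) − log Q = -3.6038 − (-0.9122) = -2.6916; [Pb²⁺] = 10^(-2.6916) ≈ 0.0020 M.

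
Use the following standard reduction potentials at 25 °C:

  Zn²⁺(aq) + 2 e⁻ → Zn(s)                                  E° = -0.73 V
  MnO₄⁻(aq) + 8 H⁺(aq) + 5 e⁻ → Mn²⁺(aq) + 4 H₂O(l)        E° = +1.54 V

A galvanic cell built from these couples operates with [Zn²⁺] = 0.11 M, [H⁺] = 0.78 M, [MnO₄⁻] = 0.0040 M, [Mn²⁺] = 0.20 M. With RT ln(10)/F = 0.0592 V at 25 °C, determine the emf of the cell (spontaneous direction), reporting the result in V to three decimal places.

+2.268 V

MnO₄⁻/Mn²⁺ is the cathode (higher E°), Zn²⁺/Zn the anode: E°cell = +1.54 − (-0.73) = +2.27 V, n = 10.
Overall: 2 MnO₄⁻(aq) + 16 H⁺(aq) + 5 Zn(s) → 2 Mn²⁺(aq) + 8 H₂O(l) + 5 Zn²⁺(aq)
Q = [Mn²⁺]^2·[Zn²⁺]^5 / ([MnO₄⁻]^2·[H⁺]^16); log Q = 0.331.
E = E° − (0.0592/n) log Q = +2.27 − (0.0592/10)(0.331) = +2.268 V.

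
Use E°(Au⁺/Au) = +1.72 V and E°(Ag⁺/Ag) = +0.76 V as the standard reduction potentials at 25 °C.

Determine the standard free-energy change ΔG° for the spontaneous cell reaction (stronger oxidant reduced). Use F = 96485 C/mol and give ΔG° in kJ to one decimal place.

Au⁺/Au (E° = +1.72 V) is the cathode; Ag⁺/Ag (E° = +0.76 V) is the anode, so E°cell = +0.96 V.
Balancing electrons gives n = 1 (lcm of 1 and 1).
ΔG° = −nFE° = −(1)(96485)(+0.96) = -92,626 J = -92.6 kJ.

-92.6 kJ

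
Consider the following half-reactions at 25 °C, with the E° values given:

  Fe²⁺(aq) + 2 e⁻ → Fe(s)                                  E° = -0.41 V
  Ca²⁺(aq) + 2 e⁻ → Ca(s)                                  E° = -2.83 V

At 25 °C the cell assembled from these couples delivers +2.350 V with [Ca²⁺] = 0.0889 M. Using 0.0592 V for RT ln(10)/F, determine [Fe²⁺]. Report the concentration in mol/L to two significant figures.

Fe²⁺/Fe is the cathode, Ca²⁺/Ca the anode: E°cell = +2.42 V, n = 2.
Overall reaction: Fe²⁺(aq) + Ca(s) → Fe(s) + Ca²⁺(aq); Q = [Ca²⁺]^1/[Fe²⁺]^1.
From E = E° − (0.0592/n) log Q: log Q = (E° − E)·n/0.0592 = (+2.42 − (+2.350))·2/0.0592 = 2.3649.
So 1·log[Fe²⁺] = 1·log(0.0889) − log Q = -1.0511 − (2.3649) = -3.4160; [Fe²⁺] = 10^(-3.4160) ≈ 0.00038 M.

0.00038 M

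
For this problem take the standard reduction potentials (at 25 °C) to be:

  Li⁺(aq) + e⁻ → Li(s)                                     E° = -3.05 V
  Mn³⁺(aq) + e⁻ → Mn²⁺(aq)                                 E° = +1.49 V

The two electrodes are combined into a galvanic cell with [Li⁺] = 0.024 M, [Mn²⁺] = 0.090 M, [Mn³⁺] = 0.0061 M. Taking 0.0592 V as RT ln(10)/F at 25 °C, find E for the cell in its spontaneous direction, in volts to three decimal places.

+4.567 V

Mn³⁺/Mn²⁺ is the cathode (higher E°), Li⁺/Li the anode: E°cell = +1.49 − (-3.05) = +4.54 V, n = 1.
Overall: Mn³⁺(aq) + Li(s) → Mn²⁺(aq) + Li⁺(aq)
Q = [Mn²⁺]·[Li⁺] / ([Mn³⁺]); log Q = -0.451.
E = E° − (0.0592/n) log Q = +4.54 − (0.0592/1)(-0.451) = +4.567 V.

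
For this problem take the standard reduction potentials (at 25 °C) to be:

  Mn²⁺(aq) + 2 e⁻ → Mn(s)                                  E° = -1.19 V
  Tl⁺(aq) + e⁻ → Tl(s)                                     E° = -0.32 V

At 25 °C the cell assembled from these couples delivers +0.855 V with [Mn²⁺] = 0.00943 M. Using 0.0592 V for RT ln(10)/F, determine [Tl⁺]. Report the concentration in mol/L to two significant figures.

Tl⁺/Tl is the cathode, Mn²⁺/Mn the anode: E°cell = +0.87 V, n = 2.
Overall reaction: 2 Tl⁺(aq) + Mn(s) → 2 Tl(s) + Mn²⁺(aq); Q = [Mn²⁺]^1/[Tl⁺]^2.
From E = E° − (0.0592/n) log Q: log Q = (E° − E)·n/0.0592 = (+0.87 − (+0.855))·2/0.0592 = 0.5068.
So 2·log[Tl⁺] = 1·log(0.00943) − log Q = -2.0255 − (0.5068) = -2.5323; log[Tl⁺] = -2.5323 / 2 = -1.2662; [Tl⁺] = 10^(-1.2662) ≈ 0.054 M.

0.054 M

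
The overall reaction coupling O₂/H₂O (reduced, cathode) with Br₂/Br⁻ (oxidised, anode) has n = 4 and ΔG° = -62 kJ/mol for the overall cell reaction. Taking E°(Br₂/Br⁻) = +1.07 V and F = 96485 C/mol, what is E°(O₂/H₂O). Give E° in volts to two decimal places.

+1.23 V

E°cell = −ΔG°/(nF) = −(-62×10³)/((4)(96485)) = +0.161 V.
Since O₂/H₂O is the cathode and Br₂/Br⁻ the anode, E°cell = E°(O₂/H₂O) − E°(Br₂/Br⁻).
So E°(O₂/H₂O) = E°cell + E°(Br₂/Br⁻) = +0.161 + (+1.07) = +1.23 V.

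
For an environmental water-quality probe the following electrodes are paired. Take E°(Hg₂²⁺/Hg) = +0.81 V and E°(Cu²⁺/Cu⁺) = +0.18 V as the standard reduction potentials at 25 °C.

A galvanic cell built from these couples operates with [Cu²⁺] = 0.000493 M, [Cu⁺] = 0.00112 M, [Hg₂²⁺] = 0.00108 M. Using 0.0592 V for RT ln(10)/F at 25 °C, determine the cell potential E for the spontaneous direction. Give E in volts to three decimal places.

Hg₂²⁺/Hg is the cathode (higher E°), Cu²⁺/Cu⁺ the anode: E°cell = +0.81 − (+0.18) = +0.63 V, n = 2.
Overall: Hg₂²⁺(aq) + 2 Cu⁺(aq) → 2 Hg(l) + 2 Cu²⁺(aq)
Q = [Cu²⁺]^2 / ([Hg₂²⁺]·[Cu⁺]^2); log Q = 2.254.
E = E° − (0.0592/n) log Q = +0.63 − (0.0592/2)(2.254) = +0.563 V.

+0.563 V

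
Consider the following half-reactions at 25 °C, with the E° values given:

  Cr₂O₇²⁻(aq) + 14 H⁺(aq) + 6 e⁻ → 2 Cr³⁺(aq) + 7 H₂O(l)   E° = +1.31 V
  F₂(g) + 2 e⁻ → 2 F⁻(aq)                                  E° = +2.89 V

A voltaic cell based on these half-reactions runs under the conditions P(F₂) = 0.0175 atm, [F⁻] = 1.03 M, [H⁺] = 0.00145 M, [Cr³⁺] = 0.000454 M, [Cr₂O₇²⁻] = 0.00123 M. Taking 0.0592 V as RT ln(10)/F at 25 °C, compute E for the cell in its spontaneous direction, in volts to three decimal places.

+1.882 V

F₂/F⁻ is the cathode (higher E°), Cr₂O₇²⁻/Cr³⁺ the anode: E°cell = +2.89 − (+1.31) = +1.58 V, n = 6.
Overall: 3 F₂(g) + 2 Cr³⁺(aq) + 7 H₂O(l) → 6 F⁻(aq) + Cr₂O₇²⁻(aq) + 14 H⁺(aq)
Q = [F⁻]^6·[Cr₂O₇²⁻]·[H⁺]^14 / (P(F₂)^3·[Cr³⁺]^2); log Q = -30.617.
E = E° − (0.0592/n) log Q = +1.58 − (0.0592/6)(-30.617) = +1.882 V.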